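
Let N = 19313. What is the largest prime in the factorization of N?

89

19313 = 7 · 2759
2759 = 31 · 89
89 is prime.
So 19313 = 7 · 31 · 89; the largest prime factor is 89.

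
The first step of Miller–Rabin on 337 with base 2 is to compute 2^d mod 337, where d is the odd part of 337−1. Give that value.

337 − 1 = 336 = 2^4 · 21, so d = 21.
2^1 ≡ 2 (mod 337)
2^2 ≡ 2^2 = 4 ≡ 4 (mod 337)
2^4 ≡ 4^2 = 16 ≡ 16 (mod 337)
2^8 ≡ 16^2 = 256 ≡ 256 (mod 337)
2^16 ≡ 256^2 = 65536 ≡ 158 (mod 337)
21 = 16 + 4 + 1 in binary powers of 2.
So 2^21 ≡ 158 · 16 · 2 ≡ 1 (mod 337).
Since 2^d ≡ 1 (mod 337), base 2 does not prove 337 composite.

1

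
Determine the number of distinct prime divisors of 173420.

173420 = 2^2 · 43355
43355 = 5 · 8671
8671 = 13 · 667
667 = 23 · 29
173420 = 2^2 · 5 · 13 · 23 · 29, which has 5 distinct prime factors.

5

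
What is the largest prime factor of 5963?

5963 = 67 · 89
89 is prime.
So 5963 = 67 · 89; the largest prime factor is 89.

89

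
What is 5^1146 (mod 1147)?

249

5^1 ≡ 5 (mod 1147)
5^2 ≡ 5^2 = 25 ≡ 25 (mod 1147)
5^4 ≡ 25^2 = 625 ≡ 625 (mod 1147)
5^8 ≡ 625^2 = 390625 ≡ 645 (mod 1147)
5^16 ≡ 645^2 = 416025 ≡ 811 (mod 1147)
5^32 ≡ 811^2 = 657721 ≡ 490 (mod 1147)
5^64 ≡ 490^2 = 240100 ≡ 377 (mod 1147)
5^128 ≡ 377^2 = 142129 ≡ 1048 (mod 1147)
5^256 ≡ 1048^2 = 1098304 ≡ 625 (mod 1147)
5^512 ≡ 625^2 = 390625 ≡ 645 (mod 1147)
5^1024 ≡ 645^2 = 416025 ≡ 811 (mod 1147)
1146 = 1024 + 64 + 32 + 16 + 8 + 2 in binary powers of 2.
So 5^1146 ≡ 811 · 377 · 490 · 811 · 645 · 25 ≡ 249 (mod 1147).
Since 249 ≠ 1, base 5 is a Fermat witness: 1147 is composite.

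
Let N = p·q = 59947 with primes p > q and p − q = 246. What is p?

397

Since p = q + 246, we have 59947 = q(q + 246), so q² + 246q − 59947 = 0.
Discriminant: 246² + 4·59947 = 60516 + 239788 = 300304; √300304 = 548.
q = (−246 + 548)/2 = 151, and p = q + 246 = 397.
Check: 151 · 397 = 59947.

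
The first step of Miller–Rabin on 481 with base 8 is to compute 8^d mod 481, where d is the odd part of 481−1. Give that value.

31

481 − 1 = 480 = 2^5 · 15, so d = 15.
8^1 ≡ 8 (mod 481)
8^2 ≡ 8^2 = 64 ≡ 64 (mod 481)
8^4 ≡ 64^2 = 4096 ≡ 248 (mod 481)
8^8 ≡ 248^2 = 61504 ≡ 417 (mod 481)
15 = 8 + 4 + 2 + 1 in binary powers of 2.
So 8^15 ≡ 417 · 248 · 64 · 8 ≡ 31 (mod 481).
Squaring chain: 31 → 480 → 1 → 1 → 1; reaches −1, so base 8 does not prove 481 composite.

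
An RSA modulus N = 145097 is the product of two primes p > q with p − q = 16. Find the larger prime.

Since p = q + 16, we have 145097 = q(q + 16), so q² + 16q − 145097 = 0.
Discriminant: 16² + 4·145097 = 256 + 580388 = 580644; √580644 = 762.
q = (−16 + 762)/2 = 373, and p = q + 16 = 389.
Check: 373 · 389 = 145097.

389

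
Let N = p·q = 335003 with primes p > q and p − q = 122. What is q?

521

Since p = q + 122, we have 335003 = q(q + 122), so q² + 122q − 335003 = 0.
Discriminant: 122² + 4·335003 = 14884 + 1340012 = 1354896; √1354896 = 1164.
q = (−122 + 1164)/2 = 521, and p = q + 122 = 643.
Check: 521 · 643 = 335003.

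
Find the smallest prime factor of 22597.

22597 is odd.
Digit sum 25, not divisible by 3.
Ends in 7: not divisible by 5.
7: 22597 = 7·3228 + 1
11: 22597 = 11·2054 + 3
13: 22597 = 13·1738 + 3
17: 22597 = 17·1329 + 4
19: 22597 = 19·1189 + 6
23: 22597 = 23·982 + 11
29: 22597 = 29·779 + 6
31: 22597 = 31·728 + 29
37: 22597 = 37·610 + 27
41: 22597 = 41·551 + 6
43: 22597 = 43·525 + 22
47: 22597 = 47·480 + 37
53: 22597 = 53·426 + 19
59: 22597 = 59·383

59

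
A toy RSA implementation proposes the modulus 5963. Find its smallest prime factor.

5963 is odd.
Digit sum 23, not divisible by 3.
Ends in 3: not divisible by 5.
7: 5963 = 7·851 + 6
11: 5963 = 11·542 + 1
13: 5963 = 13·458 + 9
17: 5963 = 17·350 + 13
19: 5963 = 19·313 + 16
23: 5963 = 23·259 + 6
29: 5963 = 29·205 + 18
31: 5963 = 31·192 + 11
37: 5963 = 37·161 + 6
41: 5963 = 41·145 + 18
43: 5963 = 43·138 + 29
47: 5963 = 47·126 + 41
53: 5963 = 53·112 + 27
59: 5963 = 59·101 + 4
61: 5963 = 61·97 + 46
67: 5963 = 67·89

67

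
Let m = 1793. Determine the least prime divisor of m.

1793 is odd.
Digit sum 20, not divisible by 3.
Ends in 3: not divisible by 5.
7: 1793 = 7·256 + 1
11: 1793 = 11·163

11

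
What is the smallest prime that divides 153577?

19

153577 is odd.
Digit sum 28, not divisible by 3.
Ends in 7: not divisible by 5.
7: 153577 = 7·21939 + 4
11: 153577 = 11·13961 + 6
13: 153577 = 13·11813 + 8
17: 153577 = 17·9033 + 16
19: 153577 = 19·8083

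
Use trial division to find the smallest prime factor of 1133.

1133 is odd.
Digit sum 8, not divisible by 3.
Ends in 3: not divisible by 5.
7: 1133 = 7·161 + 6
11: 1133 = 11·103

11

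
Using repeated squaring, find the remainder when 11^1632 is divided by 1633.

151

11^1 ≡ 11 (mod 1633)
11^2 ≡ 11^2 = 121 ≡ 121 (mod 1633)
11^4 ≡ 121^2 = 14641 ≡ 1577 (mod 1633)
11^8 ≡ 1577^2 = 2486929 ≡ 1503 (mod 1633)
11^16 ≡ 1503^2 = 2259009 ≡ 570 (mod 1633)
11^32 ≡ 570^2 = 324900 ≡ 1566 (mod 1633)
11^64 ≡ 1566^2 = 2452356 ≡ 1223 (mod 1633)
11^128 ≡ 1223^2 = 1495729 ≡ 1534 (mod 1633)
11^256 ≡ 1534^2 = 2353156 ≡ 3 (mod 1633)
11^512 ≡ 3^2 = 9 ≡ 9 (mod 1633)
11^1024 ≡ 9^2 = 81 ≡ 81 (mod 1633)
1632 = 1024 + 512 + 64 + 32 in binary powers of 2.
So 11^1632 ≡ 81 · 9 · 1223 · 1566 ≡ 151 (mod 1633).
Since 151 ≠ 1, base 11 is a Fermat witness: 1633 is composite.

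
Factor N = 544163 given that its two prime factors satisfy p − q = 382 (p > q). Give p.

Since p = q + 382, we have 544163 = q(q + 382), so q² + 382q − 544163 = 0.
Discriminant: 382² + 4·544163 = 145924 + 2176652 = 2322576; √2322576 = 1524.
q = (−382 + 1524)/2 = 571, and p = q + 382 = 953.
Check: 571 · 953 = 544163.

953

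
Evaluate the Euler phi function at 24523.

24208

Factor: 24523 = 137 · 179.
φ(24523) = (137−1) · (179−1) = 136 · 178 = 24208.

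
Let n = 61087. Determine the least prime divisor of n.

13

61087 is odd.
Digit sum 22, not divisible by 3.
Ends in 7: not divisible by 5.
7: 61087 = 7·8726 + 5
11: 61087 = 11·5553 + 4
13: 61087 = 13·4699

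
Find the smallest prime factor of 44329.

97

44329 is odd.
Digit sum 22, not divisible by 3.
Ends in 9: not divisible by 5.
7: 44329 = 7·6332 + 5
11: 44329 = 11·4029 + 10
13: 44329 = 13·3409 + 12
17: 44329 = 17·2607 + 10
19: 44329 = 19·2333 + 2
23: 44329 = 23·1927 + 8
29: 44329 = 29·1528 + 17
31: 44329 = 31·1429 + 30
37: 44329 = 37·1198 + 3
41: 44329 = 41·1081 + 8
43: 44329 = 43·1030 + 39
47: 44329 = 47·943 + 8
53: 44329 = 53·836 + 21
59: 44329 = 59·751 + 20
61: 44329 = 61·726 + 43
67: 44329 = 67·661 + 42
71: 44329 = 71·624 + 25
73: 44329 = 73·607 + 18
79: 44329 = 79·561 + 10
83: 44329 = 83·534 + 7
89: 44329 = 89·498 + 7
97: 44329 = 97·457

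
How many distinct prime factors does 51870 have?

6

51870 = 2 · 25935
25935 = 3 · 8645
8645 = 5 · 1729
1729 = 7 · 247
247 = 13 · 19
51870 = 2 · 3 · 5 · 7 · 13 · 19, which has 6 distinct prime factors.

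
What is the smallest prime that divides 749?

7

749 is odd.
Digit sum 20, not divisible by 3.
Ends in 9: not divisible by 5.
7: 749 = 7·107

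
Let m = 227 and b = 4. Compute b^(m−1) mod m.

4^1 ≡ 4 (mod 227)
4^2 ≡ 4^2 = 16 ≡ 16 (mod 227)
4^4 ≡ 16^2 = 256 ≡ 29 (mod 227)
4^8 ≡ 29^2 = 841 ≡ 160 (mod 227)
4^16 ≡ 160^2 = 25600 ≡ 176 (mod 227)
4^32 ≡ 176^2 = 30976 ≡ 104 (mod 227)
4^64 ≡ 104^2 = 10816 ≡ 147 (mod 227)
4^128 ≡ 147^2 = 21609 ≡ 44 (mod 227)
226 = 128 + 64 + 32 + 2 in binary powers of 2.
So 4^226 ≡ 44 · 147 · 104 · 16 ≡ 1 (mod 227).
Since the result is 1, base 4 gives no evidence that 227 is composite.

1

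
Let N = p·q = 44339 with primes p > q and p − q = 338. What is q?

Since p = q + 338, we have 44339 = q(q + 338), so q² + 338q − 44339 = 0.
Discriminant: 338² + 4·44339 = 114244 + 177356 = 291600; √291600 = 540.
q = (−338 + 540)/2 = 101, and p = q + 338 = 439.
Check: 101 · 439 = 44339.

101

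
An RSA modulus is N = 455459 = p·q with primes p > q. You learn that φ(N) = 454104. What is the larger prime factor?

φ(n) = (p−1)(q−1) = n − (p+q) + 1, so p + q = 455459 − 454104 + 1 = 1356.
p and q are the roots of t² − 1356t + 455459 = 0.
Discriminant: 1356² − 4·455459 = 1838736 − 1821836 = 16900; √16900 = 130.
q = (1356 − 130)/2 = 613, p = (1356 + 130)/2 = 743.
Check: 613 · 743 = 455459.

743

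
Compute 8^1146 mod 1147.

628

8^1 ≡ 8 (mod 1147)
8^2 ≡ 8^2 = 64 ≡ 64 (mod 1147)
8^4 ≡ 64^2 = 4096 ≡ 655 (mod 1147)
8^8 ≡ 655^2 = 429025 ≡ 47 (mod 1147)
8^16 ≡ 47^2 = 2209 ≡ 1062 (mod 1147)
8^32 ≡ 1062^2 = 1127844 ≡ 343 (mod 1147)
8^64 ≡ 343^2 = 117649 ≡ 655 (mod 1147)
8^128 ≡ 655^2 = 429025 ≡ 47 (mod 1147)
8^256 ≡ 47^2 = 2209 ≡ 1062 (mod 1147)
8^512 ≡ 1062^2 = 1127844 ≡ 343 (mod 1147)
8^1024 ≡ 343^2 = 117649 ≡ 655 (mod 1147)
1146 = 1024 + 64 + 32 + 16 + 8 + 2 in binary powers of 2.
So 8^1146 ≡ 655 · 655 · 343 · 1062 · 47 · 64 ≡ 628 (mod 1147).
Since 628 ≠ 1, base 8 is a Fermat witness: 1147 is composite.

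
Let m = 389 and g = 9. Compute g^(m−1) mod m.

1

9^1 ≡ 9 (mod 389)
9^2 ≡ 9^2 = 81 ≡ 81 (mod 389)
9^4 ≡ 81^2 = 6561 ≡ 337 (mod 389)
9^8 ≡ 337^2 = 113569 ≡ 370 (mod 389)
9^16 ≡ 370^2 = 136900 ≡ 361 (mod 389)
9^32 ≡ 361^2 = 130321 ≡ 6 (mod 389)
9^64 ≡ 6^2 = 36 ≡ 36 (mod 389)
9^128 ≡ 36^2 = 1296 ≡ 129 (mod 389)
9^256 ≡ 129^2 = 16641 ≡ 303 (mod 389)
388 = 256 + 128 + 4 in binary powers of 2.
So 9^388 ≡ 303 · 129 · 337 ≡ 1 (mod 389).
Since the result is 1, base 9 gives no evidence that 389 is composite.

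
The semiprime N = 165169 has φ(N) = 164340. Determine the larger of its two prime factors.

φ(n) = (p−1)(q−1) = n − (p+q) + 1, so p + q = 165169 − 164340 + 1 = 830.
p and q are the roots of t² − 830t + 165169 = 0.
Discriminant: 830² − 4·165169 = 688900 − 660676 = 28224; √28224 = 168.
q = (830 − 168)/2 = 331, p = (830 + 168)/2 = 499.
Check: 331 · 499 = 165169.

499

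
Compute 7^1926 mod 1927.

7^1 ≡ 7 (mod 1927)
7^2 ≡ 7^2 = 49 ≡ 49 (mod 1927)
7^4 ≡ 49^2 = 2401 ≡ 474 (mod 1927)
7^8 ≡ 474^2 = 224676 ≡ 1144 (mod 1927)
7^16 ≡ 1144^2 = 1308736 ≡ 303 (mod 1927)
7^32 ≡ 303^2 = 91809 ≡ 1240 (mod 1927)
7^64 ≡ 1240^2 = 1537600 ≡ 1781 (mod 1927)
7^128 ≡ 1781^2 = 3171961 ≡ 119 (mod 1927)
7^256 ≡ 119^2 = 14161 ≡ 672 (mod 1927)
7^512 ≡ 672^2 = 451584 ≡ 666 (mod 1927)
7^1024 ≡ 666^2 = 443556 ≡ 346 (mod 1927)
1926 = 1024 + 512 + 256 + 128 + 4 + 2 in binary powers of 2.
So 7^1926 ≡ 346 · 666 · 672 · 119 · 474 · 49 ≡ 758 (mod 1927).
Since 758 ≠ 1, base 7 is a Fermat witness: 1927 is composite.

758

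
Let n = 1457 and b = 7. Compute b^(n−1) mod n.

7^1 ≡ 7 (mod 1457)
7^2 ≡ 7^2 = 49 ≡ 49 (mod 1457)
7^4 ≡ 49^2 = 2401 ≡ 944 (mod 1457)
7^8 ≡ 944^2 = 891136 ≡ 909 (mod 1457)
7^16 ≡ 909^2 = 826281 ≡ 162 (mod 1457)
7^32 ≡ 162^2 = 26244 ≡ 18 (mod 1457)
7^64 ≡ 18^2 = 324 ≡ 324 (mod 1457)
7^128 ≡ 324^2 = 104976 ≡ 72 (mod 1457)
7^256 ≡ 72^2 = 5184 ≡ 813 (mod 1457)
7^512 ≡ 813^2 = 660969 ≡ 948 (mod 1457)
7^1024 ≡ 948^2 = 898704 ≡ 1192 (mod 1457)
1456 = 1024 + 256 + 128 + 32 + 16 in binary powers of 2.
So 7^1456 ≡ 1192 · 813 · 72 · 18 · 162 ≡ 1278 (mod 1457).
Since 1278 ≠ 1, base 7 is a Fermat witness: 1457 is composite.

1278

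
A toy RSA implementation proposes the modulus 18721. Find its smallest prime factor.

97

18721 is odd.
Digit sum 19, not divisible by 3.
Ends in 1: not divisible by 5.
7: 18721 = 7·2674 + 3
11: 18721 = 11·1701 + 10
13: 18721 = 13·1440 + 1
17: 18721 = 17·1101 + 4
19: 18721 = 19·985 + 6
23: 18721 = 23·813 + 22
29: 18721 = 29·645 + 16
31: 18721 = 31·603 + 28
37: 18721 = 37·505 + 36
41: 18721 = 41·456 + 25
43: 18721 = 43·435 + 16
47: 18721 = 47·398 + 15
53: 18721 = 53·353 + 12
59: 18721 = 59·317 + 18
61: 18721 = 61·306 + 55
67: 18721 = 67·279 + 28
71: 18721 = 71·263 + 48
73: 18721 = 73·256 + 33
79: 18721 = 79·236 + 77
83: 18721 = 83·225 + 46
89: 18721 = 89·210 + 31
97: 18721 = 97·193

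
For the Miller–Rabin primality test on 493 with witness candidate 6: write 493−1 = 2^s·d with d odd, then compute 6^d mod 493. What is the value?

493 − 1 = 492 = 2^2 · 123, so d = 123.
6^1 ≡ 6 (mod 493)
6^2 ≡ 6^2 = 36 ≡ 36 (mod 493)
6^4 ≡ 36^2 = 1296 ≡ 310 (mod 493)
6^8 ≡ 310^2 = 96100 ≡ 458 (mod 493)
6^16 ≡ 458^2 = 209764 ≡ 239 (mod 493)
6^32 ≡ 239^2 = 57121 ≡ 426 (mod 493)
6^64 ≡ 426^2 = 181476 ≡ 52 (mod 493)
123 = 64 + 32 + 16 + 8 + 2 + 1 in binary powers of 2.
So 6^123 ≡ 52 · 426 · 239 · 458 · 36 · 6 ≡ 328 (mod 493).
Squaring chain: 328 → 110; never reaches −1, so base 6 is a Miller–Rabin witness that 493 is composite.

328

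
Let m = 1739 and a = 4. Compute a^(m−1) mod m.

4^1 ≡ 4 (mod 1739)
4^2 ≡ 4^2 = 16 ≡ 16 (mod 1739)
4^4 ≡ 16^2 = 256 ≡ 256 (mod 1739)
4^8 ≡ 256^2 = 65536 ≡ 1193 (mod 1739)
4^16 ≡ 1193^2 = 1423249 ≡ 747 (mod 1739)
4^32 ≡ 747^2 = 558009 ≡ 1529 (mod 1739)
4^64 ≡ 1529^2 = 2337841 ≡ 625 (mod 1739)
4^128 ≡ 625^2 = 390625 ≡ 1089 (mod 1739)
4^256 ≡ 1089^2 = 1185921 ≡ 1662 (mod 1739)
4^512 ≡ 1662^2 = 2762244 ≡ 712 (mod 1739)
4^1024 ≡ 712^2 = 506944 ≡ 895 (mod 1739)
1738 = 1024 + 512 + 128 + 64 + 8 + 2 in binary powers of 2.
So 4^1738 ≡ 895 · 712 · 1089 · 625 · 1193 · 16 ≡ 995 (mod 1739).
Since 995 ≠ 1, base 4 is a Fermat witness: 1739 is composite.

995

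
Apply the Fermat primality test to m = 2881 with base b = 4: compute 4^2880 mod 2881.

4^1 ≡ 4 (mod 2881)
4^2 ≡ 4^2 = 16 ≡ 16 (mod 2881)
4^4 ≡ 16^2 = 256 ≡ 256 (mod 2881)
4^8 ≡ 256^2 = 65536 ≡ 2154 (mod 2881)
4^16 ≡ 2154^2 = 4639716 ≡ 1306 (mod 2881)
4^32 ≡ 1306^2 = 1705636 ≡ 84 (mod 2881)
4^64 ≡ 84^2 = 7056 ≡ 1294 (mod 2881)
4^128 ≡ 1294^2 = 1674436 ≡ 575 (mod 2881)
4^256 ≡ 575^2 = 330625 ≡ 2191 (mod 2881)
4^512 ≡ 2191^2 = 4800481 ≡ 735 (mod 2881)
4^1024 ≡ 735^2 = 540225 ≡ 1478 (mod 2881)
4^2048 ≡ 1478^2 = 2184484 ≡ 686 (mod 2881)
2880 = 2048 + 512 + 256 + 64 in binary powers of 2.
So 4^2880 ≡ 686 · 735 · 2191 · 1294 ≡ 107 (mod 2881).
Since 107 ≠ 1, base 4 is a Fermat witness: 2881 is composite.

107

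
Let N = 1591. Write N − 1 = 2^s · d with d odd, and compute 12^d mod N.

1591 − 1 = 1590 = 2^1 · 795, so d = 795.
12^1 ≡ 12 (mod 1591)
12^2 ≡ 12^2 = 144 ≡ 144 (mod 1591)
12^4 ≡ 144^2 = 20736 ≡ 53 (mod 1591)
12^8 ≡ 53^2 = 2809 ≡ 1218 (mod 1591)
12^16 ≡ 1218^2 = 1483524 ≡ 712 (mod 1591)
12^32 ≡ 712^2 = 506944 ≡ 1006 (mod 1591)
12^64 ≡ 1006^2 = 1012036 ≡ 160 (mod 1591)
12^128 ≡ 160^2 = 25600 ≡ 144 (mod 1591)
12^256 ≡ 144^2 = 20736 ≡ 53 (mod 1591)
12^512 ≡ 53^2 = 2809 ≡ 1218 (mod 1591)
795 = 512 + 256 + 16 + 8 + 2 + 1 in binary powers of 2.
So 12^795 ≡ 1218 · 53 · 712 · 1218 · 144 · 12 ≡ 285 (mod 1591).
Squaring chain: 285; never reaches −1, so base 12 is a Miller–Rabin witness that 1591 is composite.

285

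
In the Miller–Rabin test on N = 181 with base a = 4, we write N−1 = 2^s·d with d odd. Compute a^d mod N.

180

181 − 1 = 180 = 2^2 · 45, so d = 45.
4^1 ≡ 4 (mod 181)
4^2 ≡ 4^2 = 16 ≡ 16 (mod 181)
4^4 ≡ 16^2 = 256 ≡ 75 (mod 181)
4^8 ≡ 75^2 = 5625 ≡ 14 (mod 181)
4^16 ≡ 14^2 = 196 ≡ 15 (mod 181)
4^32 ≡ 15^2 = 225 ≡ 44 (mod 181)
45 = 32 + 8 + 4 + 1 in binary powers of 2.
So 4^45 ≡ 44 · 14 · 75 · 4 ≡ 180 (mod 181).
Since 4^d ≡ 180 (mod 181), base 4 does not prove 181 composite.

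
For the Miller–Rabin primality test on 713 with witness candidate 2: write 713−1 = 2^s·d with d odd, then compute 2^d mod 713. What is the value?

140

713 − 1 = 712 = 2^3 · 89, so d = 89.
2^1 ≡ 2 (mod 713)
2^2 ≡ 2^2 = 4 ≡ 4 (mod 713)
2^4 ≡ 4^2 = 16 ≡ 16 (mod 713)
2^8 ≡ 16^2 = 256 ≡ 256 (mod 713)
2^16 ≡ 256^2 = 65536 ≡ 653 (mod 713)
2^32 ≡ 653^2 = 426409 ≡ 35 (mod 713)
2^64 ≡ 35^2 = 1225 ≡ 512 (mod 713)
89 = 64 + 16 + 8 + 1 in binary powers of 2.
So 2^89 ≡ 512 · 653 · 256 · 2 ≡ 140 (mod 713).
Squaring chain: 140 → 349 → 591; never reaches −1, so base 2 is a Miller–Rabin witness that 713 is composite.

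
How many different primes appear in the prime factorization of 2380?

2380 = 2^2 · 595
595 = 5 · 119
119 = 7 · 17
2380 = 2^2 · 5 · 7 · 17, which has 4 distinct prime factors.

4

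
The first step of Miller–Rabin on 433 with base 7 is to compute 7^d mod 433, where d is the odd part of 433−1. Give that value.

265

433 − 1 = 432 = 2^4 · 27, so d = 27.
7^1 ≡ 7 (mod 433)
7^2 ≡ 7^2 = 49 ≡ 49 (mod 433)
7^4 ≡ 49^2 = 2401 ≡ 236 (mod 433)
7^8 ≡ 236^2 = 55696 ≡ 272 (mod 433)
7^16 ≡ 272^2 = 73984 ≡ 374 (mod 433)
27 = 16 + 8 + 2 + 1 in binary powers of 2.
So 7^27 ≡ 374 · 272 · 49 · 7 ≡ 265 (mod 433).
Squaring chain: 265 → 79 → 179 → 432; reaches −1, so base 7 does not prove 433 composite.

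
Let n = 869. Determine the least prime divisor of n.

11

869 is odd.
Digit sum 23, not divisible by 3.
Ends in 9: not divisible by 5.
7: 869 = 7·124 + 1
11: 869 = 11·79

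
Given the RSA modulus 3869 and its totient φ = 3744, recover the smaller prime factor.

φ(n) = (p−1)(q−1) = n − (p+q) + 1, so p + q = 3869 − 3744 + 1 = 126.
p and q are the roots of t² − 126t + 3869 = 0.
Discriminant: 126² − 4·3869 = 15876 − 15476 = 400; √400 = 20.
q = (126 − 20)/2 = 53, p = (126 + 20)/2 = 73.
Check: 53 · 73 = 3869.

53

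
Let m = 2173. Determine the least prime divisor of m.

2173 is odd.
Digit sum 13, not divisible by 3.
Ends in 3: not divisible by 5.
7: 2173 = 7·310 + 3
11: 2173 = 11·197 + 6
13: 2173 = 13·167 + 2
17: 2173 = 17·127 + 14
19: 2173 = 19·114 + 7
23: 2173 = 23·94 + 11
29: 2173 = 29·74 + 27
31: 2173 = 31·70 + 3
37: 2173 = 37·58 + 27
41: 2173 = 41·53

41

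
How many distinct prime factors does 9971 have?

2

9971 = 13^2 · 59
9971 = 13^2 · 59, which has 2 distinct prime factors.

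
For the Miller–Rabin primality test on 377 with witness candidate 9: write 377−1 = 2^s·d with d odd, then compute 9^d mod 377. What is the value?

377 − 1 = 376 = 2^3 · 47, so d = 47.
9^1 ≡ 9 (mod 377)
9^2 ≡ 9^2 = 81 ≡ 81 (mod 377)
9^4 ≡ 81^2 = 6561 ≡ 152 (mod 377)
9^8 ≡ 152^2 = 23104 ≡ 107 (mod 377)
9^16 ≡ 107^2 = 11449 ≡ 139 (mod 377)
9^32 ≡ 139^2 = 19321 ≡ 94 (mod 377)
47 = 32 + 8 + 4 + 2 + 1 in binary powers of 2.
So 9^47 ≡ 94 · 107 · 152 · 81 · 9 ≡ 237 (mod 377).
Squaring chain: 237 → 373 → 16; never reaches −1, so base 9 is a Miller–Rabin witness that 377 is composite.

237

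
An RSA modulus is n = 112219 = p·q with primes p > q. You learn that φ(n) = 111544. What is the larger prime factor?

383

φ(n) = (p−1)(q−1) = n − (p+q) + 1, so p + q = 112219 − 111544 + 1 = 676.
p and q are the roots of t² − 676t + 112219 = 0.
Discriminant: 676² − 4·112219 = 456976 − 448876 = 8100; √8100 = 90.
q = (676 − 90)/2 = 293, p = (676 + 90)/2 = 383.
Check: 293 · 383 = 112219.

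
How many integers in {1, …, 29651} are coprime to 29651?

Factor: 29651 = 149 · 199.
φ(29651) = (149−1) · (199−1) = 148 · 198 = 29304.

29304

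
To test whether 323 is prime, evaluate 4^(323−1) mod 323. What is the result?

4^1 ≡ 4 (mod 323)
4^2 ≡ 4^2 = 16 ≡ 16 (mod 323)
4^4 ≡ 16^2 = 256 ≡ 256 (mod 323)
4^8 ≡ 256^2 = 65536 ≡ 290 (mod 323)
4^16 ≡ 290^2 = 84100 ≡ 120 (mod 323)
4^32 ≡ 120^2 = 14400 ≡ 188 (mod 323)
4^64 ≡ 188^2 = 35344 ≡ 137 (mod 323)
4^128 ≡ 137^2 = 18769 ≡ 35 (mod 323)
4^256 ≡ 35^2 = 1225 ≡ 256 (mod 323)
322 = 256 + 64 + 2 in binary powers of 2.
So 4^322 ≡ 256 · 137 · 16 ≡ 101 (mod 323).
Since 101 ≠ 1, base 4 is a Fermat witness: 323 is composite.

101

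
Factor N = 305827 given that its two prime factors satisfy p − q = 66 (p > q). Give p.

Since p = q + 66, we have 305827 = q(q + 66), so q² + 66q − 305827 = 0.
Discriminant: 66² + 4·305827 = 4356 + 1223308 = 1227664; √1227664 = 1108.
q = (−66 + 1108)/2 = 521, and p = q + 66 = 587.
Check: 521 · 587 = 305827.

587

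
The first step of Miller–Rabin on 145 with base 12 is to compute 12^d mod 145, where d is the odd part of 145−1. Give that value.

145 − 1 = 144 = 2^4 · 9, so d = 9.
12^1 ≡ 12 (mod 145)
12^2 ≡ 12^2 = 144 ≡ 144 (mod 145)
12^4 ≡ 144^2 = 20736 ≡ 1 (mod 145)
12^8 ≡ 1^2 = 1 ≡ 1 (mod 145)
9 = 8 + 1 in binary powers of 2.
So 12^9 ≡ 1 · 12 ≡ 12 (mod 145).
Squaring chain: 12 → 144 → 1 → 1; reaches −1, so base 12 does not prove 145 composite.

12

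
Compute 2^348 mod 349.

1

2^1 ≡ 2 (mod 349)
2^2 ≡ 2^2 = 4 ≡ 4 (mod 349)
2^4 ≡ 4^2 = 16 ≡ 16 (mod 349)
2^8 ≡ 16^2 = 256 ≡ 256 (mod 349)
2^16 ≡ 256^2 = 65536 ≡ 273 (mod 349)
2^32 ≡ 273^2 = 74529 ≡ 192 (mod 349)
2^64 ≡ 192^2 = 36864 ≡ 219 (mod 349)
2^128 ≡ 219^2 = 47961 ≡ 148 (mod 349)
2^256 ≡ 148^2 = 21904 ≡ 266 (mod 349)
348 = 256 + 64 + 16 + 8 + 4 in binary powers of 2.
So 2^348 ≡ 266 · 219 · 273 · 256 · 16 ≡ 1 (mod 349).
Since the result is 1, base 2 gives no evidence that 349 is composite.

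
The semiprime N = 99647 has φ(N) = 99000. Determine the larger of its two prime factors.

φ(n) = (p−1)(q−1) = n − (p+q) + 1, so p + q = 99647 − 99000 + 1 = 648.
p and q are the roots of t² − 648t + 99647 = 0.
Discriminant: 648² − 4·99647 = 419904 − 398588 = 21316; √21316 = 146.
q = (648 − 146)/2 = 251, p = (648 + 146)/2 = 397.
Check: 251 · 397 = 99647.

397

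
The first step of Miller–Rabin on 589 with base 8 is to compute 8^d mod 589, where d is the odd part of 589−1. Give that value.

589 − 1 = 588 = 2^2 · 147, so d = 147.
8^1 ≡ 8 (mod 589)
8^2 ≡ 8^2 = 64 ≡ 64 (mod 589)
8^4 ≡ 64^2 = 4096 ≡ 562 (mod 589)
8^8 ≡ 562^2 = 315844 ≡ 140 (mod 589)
8^16 ≡ 140^2 = 19600 ≡ 163 (mod 589)
8^32 ≡ 163^2 = 26569 ≡ 64 (mod 589)
8^64 ≡ 64^2 = 4096 ≡ 562 (mod 589)
8^128 ≡ 562^2 = 315844 ≡ 140 (mod 589)
147 = 128 + 16 + 2 + 1 in binary powers of 2.
So 8^147 ≡ 140 · 163 · 64 · 8 ≡ 436 (mod 589).
Squaring chain: 436 → 438; never reaches −1, so base 8 is a Miller–Rabin witness that 589 is composite.

436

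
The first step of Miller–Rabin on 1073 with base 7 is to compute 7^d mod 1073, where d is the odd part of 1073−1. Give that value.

255

1073 − 1 = 1072 = 2^4 · 67, so d = 67.
7^1 ≡ 7 (mod 1073)
7^2 ≡ 7^2 = 49 ≡ 49 (mod 1073)
7^4 ≡ 49^2 = 2401 ≡ 255 (mod 1073)
7^8 ≡ 255^2 = 65025 ≡ 645 (mod 1073)
7^16 ≡ 645^2 = 416025 ≡ 774 (mod 1073)
7^32 ≡ 774^2 = 599076 ≡ 342 (mod 1073)
7^64 ≡ 342^2 = 116964 ≡ 7 (mod 1073)
67 = 64 + 2 + 1 in binary powers of 2.
So 7^67 ≡ 7 · 49 · 7 ≡ 255 (mod 1073).
Squaring chain: 255 → 645 → 774 → 342; never reaches −1, so base 7 is a Miller–Rabin witness that 1073 is composite.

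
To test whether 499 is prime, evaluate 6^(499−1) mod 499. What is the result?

6^1 ≡ 6 (mod 499)
6^2 ≡ 6^2 = 36 ≡ 36 (mod 499)
6^4 ≡ 36^2 = 1296 ≡ 298 (mod 499)
6^8 ≡ 298^2 = 88804 ≡ 481 (mod 499)
6^16 ≡ 481^2 = 231361 ≡ 324 (mod 499)
6^32 ≡ 324^2 = 104976 ≡ 186 (mod 499)
6^64 ≡ 186^2 = 34596 ≡ 165 (mod 499)
6^128 ≡ 165^2 = 27225 ≡ 279 (mod 499)
6^256 ≡ 279^2 = 77841 ≡ 496 (mod 499)
498 = 256 + 128 + 64 + 32 + 16 + 2 in binary powers of 2.
So 6^498 ≡ 496 · 279 · 165 · 186 · 324 · 36 ≡ 1 (mod 499).
Since the result is 1, base 6 gives no evidence that 499 is composite.

1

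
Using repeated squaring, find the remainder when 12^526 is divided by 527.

12^1 ≡ 12 (mod 527)
12^2 ≡ 12^2 = 144 ≡ 144 (mod 527)
12^4 ≡ 144^2 = 20736 ≡ 183 (mod 527)
12^8 ≡ 183^2 = 33489 ≡ 288 (mod 527)
12^16 ≡ 288^2 = 82944 ≡ 205 (mod 527)
12^32 ≡ 205^2 = 42025 ≡ 392 (mod 527)
12^64 ≡ 392^2 = 153664 ≡ 307 (mod 527)
12^128 ≡ 307^2 = 94249 ≡ 443 (mod 527)
12^256 ≡ 443^2 = 196249 ≡ 205 (mod 527)
12^512 ≡ 205^2 = 42025 ≡ 392 (mod 527)
526 = 512 + 8 + 4 + 2 in binary powers of 2.
So 12^526 ≡ 392 · 288 · 183 · 144 ≡ 236 (mod 527).
Since 236 ≠ 1, base 12 is a Fermat witness: 527 is composite.

236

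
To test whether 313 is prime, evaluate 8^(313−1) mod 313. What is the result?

1

8^1 ≡ 8 (mod 313)
8^2 ≡ 8^2 = 64 ≡ 64 (mod 313)
8^4 ≡ 64^2 = 4096 ≡ 27 (mod 313)
8^8 ≡ 27^2 = 729 ≡ 103 (mod 313)
8^16 ≡ 103^2 = 10609 ≡ 280 (mod 313)
8^32 ≡ 280^2 = 78400 ≡ 150 (mod 313)
8^64 ≡ 150^2 = 22500 ≡ 277 (mod 313)
8^128 ≡ 277^2 = 76729 ≡ 44 (mod 313)
8^256 ≡ 44^2 = 1936 ≡ 58 (mod 313)
312 = 256 + 32 + 16 + 8 in binary powers of 2.
So 8^312 ≡ 58 · 150 · 280 · 103 ≡ 1 (mod 313).
Since the result is 1, base 8 gives no evidence that 313 is composite.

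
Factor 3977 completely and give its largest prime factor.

97

3977 = 41 · 97
97 is prime.
So 3977 = 41 · 97; the largest prime factor is 97.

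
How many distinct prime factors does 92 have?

92 = 2^2 · 23
92 = 2^2 · 23, which has 2 distinct prime factors.

2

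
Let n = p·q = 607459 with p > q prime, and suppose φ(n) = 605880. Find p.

φ(n) = (p−1)(q−1) = n − (p+q) + 1, so p + q = 607459 − 605880 + 1 = 1580.
p and q are the roots of t² − 1580t + 607459 = 0.
Discriminant: 1580² − 4·607459 = 2496400 − 2429836 = 66564; √66564 = 258.
q = (1580 − 258)/2 = 661, p = (1580 + 258)/2 = 919.
Check: 661 · 919 = 607459.

919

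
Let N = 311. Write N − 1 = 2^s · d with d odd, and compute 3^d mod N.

311 − 1 = 310 = 2^1 · 155, so d = 155.
3^1 ≡ 3 (mod 311)
3^2 ≡ 3^2 = 9 ≡ 9 (mod 311)
3^4 ≡ 9^2 = 81 ≡ 81 (mod 311)
3^8 ≡ 81^2 = 6561 ≡ 30 (mod 311)
3^16 ≡ 30^2 = 900 ≡ 278 (mod 311)
3^32 ≡ 278^2 = 77284 ≡ 156 (mod 311)
3^64 ≡ 156^2 = 24336 ≡ 78 (mod 311)
3^128 ≡ 78^2 = 6084 ≡ 175 (mod 311)
155 = 128 + 16 + 8 + 2 + 1 in binary powers of 2.
So 3^155 ≡ 175 · 278 · 30 · 9 · 3 ≡ 1 (mod 311).
Since 3^d ≡ 1 (mod 311), base 3 does not prove 311 composite.

1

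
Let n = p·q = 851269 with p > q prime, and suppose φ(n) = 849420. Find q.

859

φ(n) = (p−1)(q−1) = n − (p+q) + 1, so p + q = 851269 − 849420 + 1 = 1850.
p and q are the roots of t² − 1850t + 851269 = 0.
Discriminant: 1850² − 4·851269 = 3422500 − 3405076 = 17424; √17424 = 132.
q = (1850 − 132)/2 = 859, p = (1850 + 132)/2 = 991.
Check: 859 · 991 = 851269.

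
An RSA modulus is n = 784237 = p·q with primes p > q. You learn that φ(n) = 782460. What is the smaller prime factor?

φ(n) = (p−1)(q−1) = n − (p+q) + 1, so p + q = 784237 − 782460 + 1 = 1778.
p and q are the roots of t² − 1778t + 784237 = 0.
Discriminant: 1778² − 4·784237 = 3161284 − 3136948 = 24336; √24336 = 156.
q = (1778 − 156)/2 = 811, p = (1778 + 156)/2 = 967.
Check: 811 · 967 = 784237.

811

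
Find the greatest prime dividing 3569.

83

3569 = 43 · 83
83 is prime.
So 3569 = 43 · 83; the largest prime factor is 83.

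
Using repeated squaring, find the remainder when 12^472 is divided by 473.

12^1 ≡ 12 (mod 473)
12^2 ≡ 12^2 = 144 ≡ 144 (mod 473)
12^4 ≡ 144^2 = 20736 ≡ 397 (mod 473)
12^8 ≡ 397^2 = 157609 ≡ 100 (mod 473)
12^16 ≡ 100^2 = 10000 ≡ 67 (mod 473)
12^32 ≡ 67^2 = 4489 ≡ 232 (mod 473)
12^64 ≡ 232^2 = 53824 ≡ 375 (mod 473)
12^128 ≡ 375^2 = 140625 ≡ 144 (mod 473)
12^256 ≡ 144^2 = 20736 ≡ 397 (mod 473)
472 = 256 + 128 + 64 + 16 + 8 in binary powers of 2.
So 12^472 ≡ 397 · 144 · 375 · 67 · 100 ≡ 210 (mod 473).
Since 210 ≠ 1, base 12 is a Fermat witness: 473 is composite.

210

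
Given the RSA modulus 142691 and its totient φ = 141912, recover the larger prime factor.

487

φ(n) = (p−1)(q−1) = n − (p+q) + 1, so p + q = 142691 − 141912 + 1 = 780.
p and q are the roots of t² − 780t + 142691 = 0.
Discriminant: 780² − 4·142691 = 608400 − 570764 = 37636; √37636 = 194.
q = (780 − 194)/2 = 293, p = (780 + 194)/2 = 487.
Check: 293 · 487 = 142691.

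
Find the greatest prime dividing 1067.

97

1067 = 11 · 97
97 is prime.
So 1067 = 11 · 97; the largest prime factor is 97.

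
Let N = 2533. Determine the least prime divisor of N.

17

2533 is odd.
Digit sum 13, not divisible by 3.
Ends in 3: not divisible by 5.
7: 2533 = 7·361 + 6
11: 2533 = 11·230 + 3
13: 2533 = 13·194 + 11
17: 2533 = 17·149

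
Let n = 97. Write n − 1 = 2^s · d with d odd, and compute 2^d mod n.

8

97 − 1 = 96 = 2^5 · 3, so d = 3.
2^1 ≡ 2 (mod 97)
2^2 ≡ 2^2 = 4 ≡ 4 (mod 97)
3 = 2 + 1 in binary powers of 2.
So 2^3 ≡ 4 · 2 ≡ 8 (mod 97).
Squaring chain: 8 → 64 → 22 → 96 → 1; reaches −1, so base 2 does not prove 97 composite.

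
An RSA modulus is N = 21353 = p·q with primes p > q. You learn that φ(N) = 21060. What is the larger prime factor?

φ(n) = (p−1)(q−1) = n − (p+q) + 1, so p + q = 21353 − 21060 + 1 = 294.
p and q are the roots of t² − 294t + 21353 = 0.
Discriminant: 294² − 4·21353 = 86436 − 85412 = 1024; √1024 = 32.
q = (294 − 32)/2 = 131, p = (294 + 32)/2 = 163.
Check: 131 · 163 = 21353.

163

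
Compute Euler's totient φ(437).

Factor: 437 = 19 · 23.
φ(437) = (19−1) · (23−1) = 18 · 22 = 396.

396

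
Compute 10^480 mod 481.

1

10^1 ≡ 10 (mod 481)
10^2 ≡ 10^2 = 100 ≡ 100 (mod 481)
10^4 ≡ 100^2 = 10000 ≡ 380 (mod 481)
10^8 ≡ 380^2 = 144400 ≡ 100 (mod 481)
10^16 ≡ 100^2 = 10000 ≡ 380 (mod 481)
10^32 ≡ 380^2 = 144400 ≡ 100 (mod 481)
10^64 ≡ 100^2 = 10000 ≡ 380 (mod 481)
10^128 ≡ 380^2 = 144400 ≡ 100 (mod 481)
10^256 ≡ 100^2 = 10000 ≡ 380 (mod 481)
480 = 256 + 128 + 64 + 32 in binary powers of 2.
So 10^480 ≡ 380 · 100 · 380 · 100 ≡ 1 (mod 481).
Since the result is 1, base 10 gives no evidence that 481 is composite.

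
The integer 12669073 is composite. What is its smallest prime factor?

12669073 is odd.
Digit sum 34, not divisible by 3.
Ends in 3: not divisible by 5.
7: 12669073 = 7·1809867 + 4
11: 12669073 = 11·1151733 + 10
13: 12669073 = 13·974544 + 1
17: 12669073 = 17·745239 + 10
19: 12669073 = 19·666793 + 6
23: 12669073 = 23·550829 + 6
29: 12669073 = 29·436864 + 17
31: 12669073 = 31·408679 + 24
37: 12669073 = 37·342407 + 14
41: 12669073 = 41·309001 + 32
43: 12669073 = 43·294629 + 26
47: 12669073 = 47·269554 + 35
53: 12669073 = 53·239039 + 6
59: 12669073 = 59·214730 + 3
61: 12669073 = 61·207689 + 44
67: 12669073 = 67·189090 + 43
71: 12669073 = 71·178437 + 46
73: 12669073 = 73·173548 + 69
79: 12669073 = 79·160368 + 1
83: 12669073 = 83·152639 + 36
89: 12669073 = 89·142349 + 12
97: 12669073 = 97·130609

97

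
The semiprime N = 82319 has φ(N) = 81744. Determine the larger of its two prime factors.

φ(n) = (p−1)(q−1) = n − (p+q) + 1, so p + q = 82319 − 81744 + 1 = 576.
p and q are the roots of t² − 576t + 82319 = 0.
Discriminant: 576² − 4·82319 = 331776 − 329276 = 2500; √2500 = 50.
q = (576 − 50)/2 = 263, p = (576 + 50)/2 = 313.
Check: 263 · 313 = 82319.

313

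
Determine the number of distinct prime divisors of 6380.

6380 = 2^2 · 1595
1595 = 5 · 319
319 = 11 · 29
6380 = 2^2 · 5 · 11 · 29, which has 4 distinct prime factors.

4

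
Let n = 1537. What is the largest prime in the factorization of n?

53

1537 = 29 · 53
53 is prime.
So 1537 = 29 · 53; the largest prime factor is 53.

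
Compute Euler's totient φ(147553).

Factor: 147553 = 7 · 107 · 197.
φ(147553) = (7−1) · (107−1) · (197−1) = 6 · 106 · 196 = 124656.

124656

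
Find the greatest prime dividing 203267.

203267 = 31 · 6557
6557 = 79 · 83
83 is prime.
So 203267 = 31 · 79 · 83; the largest prime factor is 83.

83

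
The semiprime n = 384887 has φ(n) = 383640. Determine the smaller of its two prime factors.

557

φ(n) = (p−1)(q−1) = n − (p+q) + 1, so p + q = 384887 − 383640 + 1 = 1248.
p and q are the roots of t² − 1248t + 384887 = 0.
Discriminant: 1248² − 4·384887 = 1557504 − 1539548 = 17956; √17956 = 134.
q = (1248 − 134)/2 = 557, p = (1248 + 134)/2 = 691.
Check: 557 · 691 = 384887.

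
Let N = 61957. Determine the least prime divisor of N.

61957 is odd.
Digit sum 28, not divisible by 3.
Ends in 7: not divisible by 5.
7: 61957 = 7·8851

7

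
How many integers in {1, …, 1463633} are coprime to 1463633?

Factor: 1463633 = 79 · 97 · 191.
φ(1463633) = (79−1) · (97−1) · (191−1) = 78 · 96 · 190 = 1422720.

1422720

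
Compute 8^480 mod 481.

8^1 ≡ 8 (mod 481)
8^2 ≡ 8^2 = 64 ≡ 64 (mod 481)
8^4 ≡ 64^2 = 4096 ≡ 248 (mod 481)
8^8 ≡ 248^2 = 61504 ≡ 417 (mod 481)
8^16 ≡ 417^2 = 173889 ≡ 248 (mod 481)
8^32 ≡ 248^2 = 61504 ≡ 417 (mod 481)
8^64 ≡ 417^2 = 173889 ≡ 248 (mod 481)
8^128 ≡ 248^2 = 61504 ≡ 417 (mod 481)
8^256 ≡ 417^2 = 173889 ≡ 248 (mod 481)
480 = 256 + 128 + 64 + 32 in binary powers of 2.
So 8^480 ≡ 248 · 417 · 248 · 417 ≡ 1 (mod 481).
Since the result is 1, base 8 gives no evidence that 481 is composite.

1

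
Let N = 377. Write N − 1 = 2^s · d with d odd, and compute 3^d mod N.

308

377 − 1 = 376 = 2^3 · 47, so d = 47.
3^1 ≡ 3 (mod 377)
3^2 ≡ 3^2 = 9 ≡ 9 (mod 377)
3^4 ≡ 9^2 = 81 ≡ 81 (mod 377)
3^8 ≡ 81^2 = 6561 ≡ 152 (mod 377)
3^16 ≡ 152^2 = 23104 ≡ 107 (mod 377)
3^32 ≡ 107^2 = 11449 ≡ 139 (mod 377)
47 = 32 + 8 + 4 + 2 + 1 in binary powers of 2.
So 3^47 ≡ 139 · 152 · 81 · 9 · 3 ≡ 308 (mod 377).
Squaring chain: 308 → 237 → 373; never reaches −1, so base 3 is a Miller–Rabin witness that 377 is composite.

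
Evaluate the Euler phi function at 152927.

142560

Factor: 152927 = 23 · 61 · 109.
φ(152927) = (23−1) · (61−1) · (109−1) = 22 · 60 · 108 = 142560.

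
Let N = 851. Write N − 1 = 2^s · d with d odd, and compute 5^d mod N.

851 − 1 = 850 = 2^1 · 425, so d = 425.
5^1 ≡ 5 (mod 851)
5^2 ≡ 5^2 = 25 ≡ 25 (mod 851)
5^4 ≡ 25^2 = 625 ≡ 625 (mod 851)
5^8 ≡ 625^2 = 390625 ≡ 16 (mod 851)
5^16 ≡ 16^2 = 256 ≡ 256 (mod 851)
5^32 ≡ 256^2 = 65536 ≡ 9 (mod 851)
5^64 ≡ 9^2 = 81 ≡ 81 (mod 851)
5^128 ≡ 81^2 = 6561 ≡ 604 (mod 851)
5^256 ≡ 604^2 = 364816 ≡ 588 (mod 851)
425 = 256 + 128 + 32 + 8 + 1 in binary powers of 2.
So 5^425 ≡ 588 · 604 · 9 · 16 · 5 ≡ 109 (mod 851).
Squaring chain: 109; never reaches −1, so base 5 is a Miller–Rabin witness that 851 is composite.

109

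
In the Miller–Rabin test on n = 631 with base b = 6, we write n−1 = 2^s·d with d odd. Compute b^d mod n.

630

631 − 1 = 630 = 2^1 · 315, so d = 315.
6^1 ≡ 6 (mod 631)
6^2 ≡ 6^2 = 36 ≡ 36 (mod 631)
6^4 ≡ 36^2 = 1296 ≡ 34 (mod 631)
6^8 ≡ 34^2 = 1156 ≡ 525 (mod 631)
6^16 ≡ 525^2 = 275625 ≡ 509 (mod 631)
6^32 ≡ 509^2 = 259081 ≡ 371 (mod 631)
6^64 ≡ 371^2 = 137641 ≡ 83 (mod 631)
6^128 ≡ 83^2 = 6889 ≡ 579 (mod 631)
6^256 ≡ 579^2 = 335241 ≡ 180 (mod 631)
315 = 256 + 32 + 16 + 8 + 2 + 1 in binary powers of 2.
So 6^315 ≡ 180 · 371 · 509 · 525 · 36 · 6 ≡ 630 (mod 631).
Since 6^d ≡ 630 (mod 631), base 6 does not prove 631 composite.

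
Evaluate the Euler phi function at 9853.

9628

Factor: 9853 = 59 · 167.
φ(9853) = (59−1) · (167−1) = 58 · 166 = 9628.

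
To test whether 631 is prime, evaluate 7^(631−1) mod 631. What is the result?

7^1 ≡ 7 (mod 631)
7^2 ≡ 7^2 = 49 ≡ 49 (mod 631)
7^4 ≡ 49^2 = 2401 ≡ 508 (mod 631)
7^8 ≡ 508^2 = 258064 ≡ 616 (mod 631)
7^16 ≡ 616^2 = 379456 ≡ 225 (mod 631)
7^32 ≡ 225^2 = 50625 ≡ 145 (mod 631)
7^64 ≡ 145^2 = 21025 ≡ 202 (mod 631)
7^128 ≡ 202^2 = 40804 ≡ 420 (mod 631)
7^256 ≡ 420^2 = 176400 ≡ 351 (mod 631)
7^512 ≡ 351^2 = 123201 ≡ 156 (mod 631)
630 = 512 + 64 + 32 + 16 + 4 + 2 in binary powers of 2.
So 7^630 ≡ 156 · 202 · 145 · 225 · 508 · 49 ≡ 1 (mod 631).
Since the result is 1, base 7 gives no evidence that 631 is composite.

1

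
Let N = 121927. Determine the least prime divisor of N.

13

121927 is odd.
Digit sum 22, not divisible by 3.
Ends in 7: not divisible by 5.
7: 121927 = 7·17418 + 1
11: 121927 = 11·11084 + 3
13: 121927 = 13·9379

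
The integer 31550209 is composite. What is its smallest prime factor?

83

31550209 is odd.
Digit sum 25, not divisible by 3.
Ends in 9: not divisible by 5.
7: 31550209 = 7·4507172 + 5
11: 31550209 = 11·2868200 + 9
13: 31550209 = 13·2426939 + 2
17: 31550209 = 17·1855894 + 11
19: 31550209 = 19·1660537 + 6
23: 31550209 = 23·1371748 + 5
29: 31550209 = 29·1087938 + 7
31: 31550209 = 31·1017748 + 21
37: 31550209 = 37·852708 + 13
41: 31550209 = 41·769517 + 12
43: 31550209 = 43·733725 + 34
47: 31550209 = 47·671281 + 2
53: 31550209 = 53·595286 + 51
59: 31550209 = 59·534749 + 18
61: 31550209 = 61·517216 + 33
67: 31550209 = 67·470898 + 43
71: 31550209 = 71·444369 + 10
73: 31550209 = 73·432194 + 47
79: 31550209 = 79·399369 + 58
83: 31550209 = 83·380123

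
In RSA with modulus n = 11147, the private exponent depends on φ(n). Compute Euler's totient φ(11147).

Factor: 11147 = 71 · 157.
φ(11147) = (71−1) · (157−1) = 70 · 156 = 10920.

10920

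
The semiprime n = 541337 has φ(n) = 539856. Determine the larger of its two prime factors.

829

φ(n) = (p−1)(q−1) = n − (p+q) + 1, so p + q = 541337 − 539856 + 1 = 1482.
p and q are the roots of t² − 1482t + 541337 = 0.
Discriminant: 1482² − 4·541337 = 2196324 − 2165348 = 30976; √30976 = 176.
q = (1482 − 176)/2 = 653, p = (1482 + 176)/2 = 829.
Check: 653 · 829 = 541337.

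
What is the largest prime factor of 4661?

79

4661 = 59 · 79
79 is prime.
So 4661 = 59 · 79; the largest prime factor is 79.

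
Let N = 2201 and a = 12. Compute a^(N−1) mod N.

12^1 ≡ 12 (mod 2201)
12^2 ≡ 12^2 = 144 ≡ 144 (mod 2201)
12^4 ≡ 144^2 = 20736 ≡ 927 (mod 2201)
12^8 ≡ 927^2 = 859329 ≡ 939 (mod 2201)
12^16 ≡ 939^2 = 881721 ≡ 1321 (mod 2201)
12^32 ≡ 1321^2 = 1745041 ≡ 1849 (mod 2201)
12^64 ≡ 1849^2 = 3418801 ≡ 648 (mod 2201)
12^128 ≡ 648^2 = 419904 ≡ 1714 (mod 2201)
12^256 ≡ 1714^2 = 2937796 ≡ 1662 (mod 2201)
12^512 ≡ 1662^2 = 2762244 ≡ 2190 (mod 2201)
12^1024 ≡ 2190^2 = 4796100 ≡ 121 (mod 2201)
12^2048 ≡ 121^2 = 14641 ≡ 1435 (mod 2201)
2200 = 2048 + 128 + 16 + 8 in binary powers of 2.
So 12^2200 ≡ 1435 · 1714 · 1321 · 939 ≡ 676 (mod 2201).
Since 676 ≠ 1, base 12 is a Fermat witness: 2201 is composite.

676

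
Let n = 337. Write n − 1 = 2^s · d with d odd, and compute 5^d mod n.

191

337 − 1 = 336 = 2^4 · 21, so d = 21.
5^1 ≡ 5 (mod 337)
5^2 ≡ 5^2 = 25 ≡ 25 (mod 337)
5^4 ≡ 25^2 = 625 ≡ 288 (mod 337)
5^8 ≡ 288^2 = 82944 ≡ 42 (mod 337)
5^16 ≡ 42^2 = 1764 ≡ 79 (mod 337)
21 = 16 + 4 + 1 in binary powers of 2.
So 5^21 ≡ 79 · 288 · 5 ≡ 191 (mod 337).
Squaring chain: 191 → 85 → 148 → 336; reaches −1, so base 5 does not prove 337 composite.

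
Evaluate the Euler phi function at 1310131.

Factor: 1310131 = 73 · 131 · 137.
φ(1310131) = (73−1) · (131−1) · (137−1) = 72 · 130 · 136 = 1272960.

1272960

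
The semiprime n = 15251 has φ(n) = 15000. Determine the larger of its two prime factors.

151

φ(n) = (p−1)(q−1) = n − (p+q) + 1, so p + q = 15251 − 15000 + 1 = 252.
p and q are the roots of t² − 252t + 15251 = 0.
Discriminant: 252² − 4·15251 = 63504 − 61004 = 2500; √2500 = 50.
q = (252 − 50)/2 = 101, p = (252 + 50)/2 = 151.
Check: 101 · 151 = 15251.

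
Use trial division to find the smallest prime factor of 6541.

31

6541 is odd.
Digit sum 16, not divisible by 3.
Ends in 1: not divisible by 5.
7: 6541 = 7·934 + 3
11: 6541 = 11·594 + 7
13: 6541 = 13·503 + 2
17: 6541 = 17·384 + 13
19: 6541 = 19·344 + 5
23: 6541 = 23·284 + 9
29: 6541 = 29·225 + 16
31: 6541 = 31·211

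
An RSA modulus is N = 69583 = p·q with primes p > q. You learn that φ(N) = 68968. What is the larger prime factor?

φ(n) = (p−1)(q−1) = n − (p+q) + 1, so p + q = 69583 − 68968 + 1 = 616.
p and q are the roots of t² − 616t + 69583 = 0.
Discriminant: 616² − 4·69583 = 379456 − 278332 = 101124; √101124 = 318.
q = (616 − 318)/2 = 149, p = (616 + 318)/2 = 467.
Check: 149 · 467 = 69583.

467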